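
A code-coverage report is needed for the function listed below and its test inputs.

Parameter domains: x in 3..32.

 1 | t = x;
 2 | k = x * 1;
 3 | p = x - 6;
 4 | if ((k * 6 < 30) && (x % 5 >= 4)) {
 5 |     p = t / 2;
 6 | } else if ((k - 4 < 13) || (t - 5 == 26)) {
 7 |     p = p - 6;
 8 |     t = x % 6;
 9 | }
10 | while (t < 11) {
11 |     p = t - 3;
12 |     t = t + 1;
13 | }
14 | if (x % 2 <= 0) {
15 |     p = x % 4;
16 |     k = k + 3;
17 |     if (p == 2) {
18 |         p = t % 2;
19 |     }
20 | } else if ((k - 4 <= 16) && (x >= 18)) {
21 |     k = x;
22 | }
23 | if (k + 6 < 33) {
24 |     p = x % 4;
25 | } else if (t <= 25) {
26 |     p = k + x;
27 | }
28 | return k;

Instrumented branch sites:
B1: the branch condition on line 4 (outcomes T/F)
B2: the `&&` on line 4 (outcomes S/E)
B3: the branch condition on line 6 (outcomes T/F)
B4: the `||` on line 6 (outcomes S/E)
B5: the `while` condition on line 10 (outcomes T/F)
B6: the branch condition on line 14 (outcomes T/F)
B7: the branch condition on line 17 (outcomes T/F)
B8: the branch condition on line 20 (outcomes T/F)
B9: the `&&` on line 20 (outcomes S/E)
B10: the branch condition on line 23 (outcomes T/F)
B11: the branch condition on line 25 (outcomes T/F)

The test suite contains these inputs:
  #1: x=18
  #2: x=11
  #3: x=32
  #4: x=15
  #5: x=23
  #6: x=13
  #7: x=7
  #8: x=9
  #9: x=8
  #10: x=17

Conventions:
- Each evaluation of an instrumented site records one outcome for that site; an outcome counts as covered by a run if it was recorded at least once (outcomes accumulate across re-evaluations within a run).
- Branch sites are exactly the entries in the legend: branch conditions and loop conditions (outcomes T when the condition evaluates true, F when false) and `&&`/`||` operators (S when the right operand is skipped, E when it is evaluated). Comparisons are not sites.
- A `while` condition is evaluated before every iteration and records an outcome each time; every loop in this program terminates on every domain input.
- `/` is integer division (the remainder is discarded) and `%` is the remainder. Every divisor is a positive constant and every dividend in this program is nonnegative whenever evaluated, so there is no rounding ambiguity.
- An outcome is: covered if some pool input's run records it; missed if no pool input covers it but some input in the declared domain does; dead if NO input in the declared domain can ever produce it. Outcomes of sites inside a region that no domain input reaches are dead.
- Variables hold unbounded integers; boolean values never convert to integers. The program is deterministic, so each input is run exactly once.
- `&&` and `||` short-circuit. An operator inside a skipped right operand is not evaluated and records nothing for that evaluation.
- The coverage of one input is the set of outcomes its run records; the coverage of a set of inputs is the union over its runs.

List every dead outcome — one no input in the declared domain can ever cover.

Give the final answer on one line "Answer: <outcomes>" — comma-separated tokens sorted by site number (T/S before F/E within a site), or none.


running all 30 domain inputs and tallying outcomes:
  reachable outcomes have witnesses, e.g. B1=T (e.g. x=4), B1=F (e.g. x=3), B2=S (e.g. x=5), B2=E (e.g. x=3)
Answer: none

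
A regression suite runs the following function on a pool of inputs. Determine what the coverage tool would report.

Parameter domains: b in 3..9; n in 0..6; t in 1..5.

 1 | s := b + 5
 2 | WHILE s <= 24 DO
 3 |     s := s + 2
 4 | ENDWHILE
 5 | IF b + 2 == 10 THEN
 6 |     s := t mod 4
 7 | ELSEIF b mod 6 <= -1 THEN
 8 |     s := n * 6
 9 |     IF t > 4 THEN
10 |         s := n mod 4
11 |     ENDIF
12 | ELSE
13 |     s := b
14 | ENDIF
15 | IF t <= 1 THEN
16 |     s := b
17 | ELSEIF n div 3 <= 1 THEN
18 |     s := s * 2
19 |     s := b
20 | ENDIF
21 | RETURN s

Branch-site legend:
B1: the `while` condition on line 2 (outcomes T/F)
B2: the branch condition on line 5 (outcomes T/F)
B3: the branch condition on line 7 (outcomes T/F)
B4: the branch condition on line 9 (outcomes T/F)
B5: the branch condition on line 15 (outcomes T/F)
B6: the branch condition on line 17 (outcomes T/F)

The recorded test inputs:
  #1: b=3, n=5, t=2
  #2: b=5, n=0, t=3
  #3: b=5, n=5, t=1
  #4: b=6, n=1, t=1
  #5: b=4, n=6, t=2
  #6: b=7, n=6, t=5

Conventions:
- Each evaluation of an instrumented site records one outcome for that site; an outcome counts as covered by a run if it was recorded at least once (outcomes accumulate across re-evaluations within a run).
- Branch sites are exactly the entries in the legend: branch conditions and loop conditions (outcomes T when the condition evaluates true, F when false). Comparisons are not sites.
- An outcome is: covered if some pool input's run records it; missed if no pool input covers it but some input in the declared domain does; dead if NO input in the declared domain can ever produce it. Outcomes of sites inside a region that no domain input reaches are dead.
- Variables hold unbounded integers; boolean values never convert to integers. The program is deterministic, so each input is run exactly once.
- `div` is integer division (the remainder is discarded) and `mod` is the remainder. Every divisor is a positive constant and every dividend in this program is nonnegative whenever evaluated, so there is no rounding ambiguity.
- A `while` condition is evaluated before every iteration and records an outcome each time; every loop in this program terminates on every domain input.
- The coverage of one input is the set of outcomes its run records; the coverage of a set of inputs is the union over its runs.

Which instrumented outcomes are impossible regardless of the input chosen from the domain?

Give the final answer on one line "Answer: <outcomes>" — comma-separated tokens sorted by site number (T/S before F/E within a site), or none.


sweeping the full domain (245 inputs) for each outcome:
  B3=T: zero occurrences over every domain input -> dead
  B4=T: zero occurrences over every domain input -> dead
  B4=F: zero occurrences over every domain input -> dead
  reachable outcomes have witnesses, e.g. B1=T (e.g. b=3, n=0, t=1), B1=F (e.g. b=3, n=0, t=1), B2=T (e.g. b=8, n=0, t=1), B2=F (e.g. b=3, n=0, t=1)
Answer: B3=T, B4=T, B4=F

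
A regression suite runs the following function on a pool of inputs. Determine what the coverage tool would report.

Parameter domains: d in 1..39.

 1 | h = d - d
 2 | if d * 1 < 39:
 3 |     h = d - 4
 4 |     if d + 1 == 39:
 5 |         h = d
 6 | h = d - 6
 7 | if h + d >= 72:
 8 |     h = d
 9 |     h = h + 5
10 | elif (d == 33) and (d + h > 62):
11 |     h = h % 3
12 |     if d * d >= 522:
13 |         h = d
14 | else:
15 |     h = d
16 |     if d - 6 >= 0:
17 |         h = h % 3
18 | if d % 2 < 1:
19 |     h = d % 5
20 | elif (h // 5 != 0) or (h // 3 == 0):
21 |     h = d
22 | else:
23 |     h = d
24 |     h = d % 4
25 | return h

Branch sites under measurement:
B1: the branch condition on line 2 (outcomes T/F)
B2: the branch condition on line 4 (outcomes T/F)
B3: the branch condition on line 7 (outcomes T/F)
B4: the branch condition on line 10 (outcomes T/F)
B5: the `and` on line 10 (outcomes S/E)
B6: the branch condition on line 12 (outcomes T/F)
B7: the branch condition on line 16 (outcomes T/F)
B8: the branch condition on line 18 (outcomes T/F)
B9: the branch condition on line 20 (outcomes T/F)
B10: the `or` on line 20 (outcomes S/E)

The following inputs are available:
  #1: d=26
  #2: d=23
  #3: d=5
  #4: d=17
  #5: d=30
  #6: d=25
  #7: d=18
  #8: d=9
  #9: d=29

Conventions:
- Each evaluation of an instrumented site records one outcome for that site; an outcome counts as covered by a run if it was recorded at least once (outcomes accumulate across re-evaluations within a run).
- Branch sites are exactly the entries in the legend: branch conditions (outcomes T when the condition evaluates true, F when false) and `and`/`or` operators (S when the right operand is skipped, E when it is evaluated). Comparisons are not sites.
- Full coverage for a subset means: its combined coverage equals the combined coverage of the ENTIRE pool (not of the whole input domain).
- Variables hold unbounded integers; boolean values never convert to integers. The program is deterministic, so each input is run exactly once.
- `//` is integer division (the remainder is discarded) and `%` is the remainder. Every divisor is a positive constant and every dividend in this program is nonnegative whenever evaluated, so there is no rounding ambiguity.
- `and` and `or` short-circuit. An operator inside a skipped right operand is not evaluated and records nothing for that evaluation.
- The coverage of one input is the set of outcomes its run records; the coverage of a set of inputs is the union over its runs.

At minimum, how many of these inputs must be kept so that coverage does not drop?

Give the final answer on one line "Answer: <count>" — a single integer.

run #1 (d=26) runs B1->T, B2->F, B3->F, B5->S, B4->F, B7->T, B8->T; records B1=T, B2=F, B3=F, B4=F, B5=S, B7=T, B8=T
run #2 (d=23) runs B1->T, B2->F, B3->F, B5->S, B4->F, B7->T, B8->F, B10->E, B9->T; records B1=T, B2=F, B3=F, B4=F, B5=S, B7=T, B8=F, B9=T, B10=E
run #3 (d=5) runs B1->T, B2->F, B3->F, B5->S, B4->F, B7->F, B8->F, B10->S, B9->T; records B1=T, B2=F, B3=F, B4=F, B5=S, B7=F, B8=F, B9=T, B10=S
run #4 (d=17) runs B1->T, B2->F, B3->F, B5->S, B4->F, B7->T, B8->F, B10->E, B9->T; records B1=T, B2=F, B3=F, B4=F, B5=S, B7=T, B8=F, B9=T, B10=E
run #5 (d=30) runs B1->T, B2->F, B3->F, B5->S, B4->F, B7->T, B8->T; records B1=T, B2=F, B3=F, B4=F, B5=S, B7=T, B8=T
run #6 (d=25) runs B1->T, B2->F, B3->F, B5->S, B4->F, B7->T, B8->F, B10->E, B9->T; records B1=T, B2=F, B3=F, B4=F, B5=S, B7=T, B8=F, B9=T, B10=E
run #7 (d=18) runs B1->T, B2->F, B3->F, B5->S, B4->F, B7->T, B8->T; records B1=T, B2=F, B3=F, B4=F, B5=S, B7=T, B8=T
run #8 (d=9) runs B1->T, B2->F, B3->F, B5->S, B4->F, B7->T, B8->F, B10->E, B9->T; records B1=T, B2=F, B3=F, B4=F, B5=S, B7=T, B8=F, B9=T, B10=E
run #9 (d=29) runs B1->T, B2->F, B3->F, B5->S, B4->F, B7->T, B8->F, B10->E, B9->T; records B1=T, B2=F, B3=F, B4=F, B5=S, B7=T, B8=F, B9=T, B10=E
the full pool covers 12 outcomes: B1=T, B2=F, B3=F, B4=F, B5=S, B7=T, B7=F, B8=T, B8=F, B9=T, B10=S, B10=E
no size-1 subset reaches all 12 outcomes (best union: 9/12)
no size-2 subset reaches all 12 outcomes (best union: 11/12)
the canonical winner is {1, 2, 3}: size 3, full 12-outcome coverage, earliest index list among size-3 covers

Answer: 3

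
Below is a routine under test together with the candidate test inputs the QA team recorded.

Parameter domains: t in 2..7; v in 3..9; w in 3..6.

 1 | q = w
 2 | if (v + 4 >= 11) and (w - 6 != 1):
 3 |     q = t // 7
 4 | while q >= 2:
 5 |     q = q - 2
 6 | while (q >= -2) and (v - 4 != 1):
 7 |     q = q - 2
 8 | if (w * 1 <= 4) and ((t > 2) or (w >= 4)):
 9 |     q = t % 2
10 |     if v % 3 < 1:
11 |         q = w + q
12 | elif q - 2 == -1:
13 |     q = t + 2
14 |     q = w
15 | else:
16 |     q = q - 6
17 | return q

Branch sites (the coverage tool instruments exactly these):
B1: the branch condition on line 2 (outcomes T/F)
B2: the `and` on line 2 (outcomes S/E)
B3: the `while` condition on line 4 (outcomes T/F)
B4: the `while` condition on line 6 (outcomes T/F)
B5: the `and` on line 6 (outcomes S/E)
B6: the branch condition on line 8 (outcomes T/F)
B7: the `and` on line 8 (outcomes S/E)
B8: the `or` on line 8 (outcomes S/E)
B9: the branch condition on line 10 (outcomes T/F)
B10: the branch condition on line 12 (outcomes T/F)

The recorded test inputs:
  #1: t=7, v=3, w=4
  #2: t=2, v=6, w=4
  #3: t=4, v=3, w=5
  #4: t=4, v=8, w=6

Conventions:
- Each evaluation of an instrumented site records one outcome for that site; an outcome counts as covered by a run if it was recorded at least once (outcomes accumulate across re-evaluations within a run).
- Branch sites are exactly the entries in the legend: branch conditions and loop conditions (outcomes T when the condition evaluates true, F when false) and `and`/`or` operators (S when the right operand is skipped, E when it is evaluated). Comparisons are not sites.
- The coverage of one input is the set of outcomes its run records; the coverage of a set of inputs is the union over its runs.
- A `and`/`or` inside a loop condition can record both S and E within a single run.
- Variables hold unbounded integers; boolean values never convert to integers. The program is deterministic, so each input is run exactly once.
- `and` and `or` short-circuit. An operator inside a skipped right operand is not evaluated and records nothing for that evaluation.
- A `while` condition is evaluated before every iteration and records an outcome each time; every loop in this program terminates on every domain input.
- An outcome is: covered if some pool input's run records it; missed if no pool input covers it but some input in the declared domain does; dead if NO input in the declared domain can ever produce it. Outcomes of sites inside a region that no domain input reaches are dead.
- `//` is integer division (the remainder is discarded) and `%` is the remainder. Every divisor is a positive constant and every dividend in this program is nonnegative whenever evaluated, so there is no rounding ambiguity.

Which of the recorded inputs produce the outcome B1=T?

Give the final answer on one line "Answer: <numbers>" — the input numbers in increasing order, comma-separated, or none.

input #1 (t=7, v=3, w=4): does not produce B1=T
input #2 (t=2, v=6, w=4): does not produce B1=T
input #3 (t=4, v=3, w=5): does not produce B1=T
input #4 (t=4, v=8, w=6): produces B1=T

Answer: 4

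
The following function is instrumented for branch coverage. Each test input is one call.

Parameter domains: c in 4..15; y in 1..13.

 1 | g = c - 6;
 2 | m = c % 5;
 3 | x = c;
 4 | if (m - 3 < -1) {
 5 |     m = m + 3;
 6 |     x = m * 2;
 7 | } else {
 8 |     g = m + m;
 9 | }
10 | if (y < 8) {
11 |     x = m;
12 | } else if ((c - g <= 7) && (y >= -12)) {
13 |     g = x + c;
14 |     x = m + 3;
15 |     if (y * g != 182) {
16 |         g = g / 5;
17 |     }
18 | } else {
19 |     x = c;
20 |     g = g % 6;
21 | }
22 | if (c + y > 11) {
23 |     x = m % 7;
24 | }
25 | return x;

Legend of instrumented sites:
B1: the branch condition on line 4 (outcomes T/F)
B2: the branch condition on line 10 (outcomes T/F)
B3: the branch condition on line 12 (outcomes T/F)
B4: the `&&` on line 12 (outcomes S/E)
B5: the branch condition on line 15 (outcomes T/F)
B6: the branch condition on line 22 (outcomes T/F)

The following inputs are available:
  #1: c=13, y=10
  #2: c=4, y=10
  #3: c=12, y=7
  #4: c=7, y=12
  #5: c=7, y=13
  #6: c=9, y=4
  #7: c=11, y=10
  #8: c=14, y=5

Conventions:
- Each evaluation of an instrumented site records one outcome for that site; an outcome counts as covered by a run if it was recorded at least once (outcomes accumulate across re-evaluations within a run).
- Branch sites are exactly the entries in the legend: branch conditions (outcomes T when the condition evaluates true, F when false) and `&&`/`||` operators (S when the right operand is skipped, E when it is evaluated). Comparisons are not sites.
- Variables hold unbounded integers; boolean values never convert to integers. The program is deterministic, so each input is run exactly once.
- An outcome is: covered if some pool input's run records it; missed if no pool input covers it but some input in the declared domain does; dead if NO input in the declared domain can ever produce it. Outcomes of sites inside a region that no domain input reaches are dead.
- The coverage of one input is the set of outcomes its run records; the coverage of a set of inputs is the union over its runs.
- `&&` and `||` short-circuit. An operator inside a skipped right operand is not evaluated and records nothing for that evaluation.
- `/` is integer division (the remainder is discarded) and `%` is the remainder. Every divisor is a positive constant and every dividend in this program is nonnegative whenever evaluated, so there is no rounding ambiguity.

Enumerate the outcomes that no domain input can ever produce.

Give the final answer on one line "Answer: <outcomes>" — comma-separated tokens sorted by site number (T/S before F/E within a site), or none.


sweeping the full domain (156 inputs) for each outcome:
  reachable outcomes have witnesses, e.g. B1=T (e.g. c=5, y=1), B1=F (e.g. c=4, y=1), B2=T (e.g. c=4, y=1), B2=F (e.g. c=4, y=8)
Answer: none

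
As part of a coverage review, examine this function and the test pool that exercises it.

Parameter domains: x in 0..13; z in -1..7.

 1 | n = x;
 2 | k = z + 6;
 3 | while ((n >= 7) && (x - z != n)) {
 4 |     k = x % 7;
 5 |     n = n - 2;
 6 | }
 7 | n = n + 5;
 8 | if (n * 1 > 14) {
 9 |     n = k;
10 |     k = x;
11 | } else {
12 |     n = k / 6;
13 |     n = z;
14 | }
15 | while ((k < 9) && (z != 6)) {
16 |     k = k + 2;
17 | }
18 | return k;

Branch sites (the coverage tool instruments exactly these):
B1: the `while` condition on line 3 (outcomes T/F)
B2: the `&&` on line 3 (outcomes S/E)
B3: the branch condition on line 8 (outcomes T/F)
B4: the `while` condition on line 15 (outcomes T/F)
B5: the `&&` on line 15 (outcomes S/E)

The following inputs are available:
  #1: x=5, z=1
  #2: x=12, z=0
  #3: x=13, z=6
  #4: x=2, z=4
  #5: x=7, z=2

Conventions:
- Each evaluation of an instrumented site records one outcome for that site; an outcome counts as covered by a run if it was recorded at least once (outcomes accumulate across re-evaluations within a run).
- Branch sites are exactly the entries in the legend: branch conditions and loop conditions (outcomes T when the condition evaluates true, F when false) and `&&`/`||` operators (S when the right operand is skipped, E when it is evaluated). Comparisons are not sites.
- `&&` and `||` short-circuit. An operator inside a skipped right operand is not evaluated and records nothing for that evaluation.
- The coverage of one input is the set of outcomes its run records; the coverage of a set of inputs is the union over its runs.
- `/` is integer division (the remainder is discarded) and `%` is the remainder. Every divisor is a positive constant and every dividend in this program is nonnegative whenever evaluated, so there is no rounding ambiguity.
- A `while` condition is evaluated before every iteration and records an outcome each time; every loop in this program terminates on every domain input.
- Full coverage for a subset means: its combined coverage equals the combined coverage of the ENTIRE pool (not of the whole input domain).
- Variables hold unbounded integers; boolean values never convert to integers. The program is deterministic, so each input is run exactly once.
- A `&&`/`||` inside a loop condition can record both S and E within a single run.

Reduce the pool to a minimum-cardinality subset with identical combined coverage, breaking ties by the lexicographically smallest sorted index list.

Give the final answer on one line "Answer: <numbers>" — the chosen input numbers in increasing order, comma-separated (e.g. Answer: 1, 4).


test 1 (x=5, z=1) fires B2->S, B1->F, B3->F, B5->E, B4->T, B5->S, B4->F; hits B1=F, B2=S, B3=F, B4=T, B4=F, B5=S, B5=E
test 2 (x=12, z=0) fires B2->E, B1->F, B3->T, B5->S, B4->F; hits B1=F, B2=E, B3=T, B4=F, B5=S
test 3 (x=13, z=6) fires B2->E, B1->T, B2->E, B1->T, B2->E, B1->T, B2->E, B1->F, B3->F, B5->E, B4->F; hits B1=T, B1=F, B2=E, B3=F, B4=F, B5=E
test 4 (x=2, z=4) fires B2->S, B1->F, B3->F, B5->S, B4->F; hits B1=F, B2=S, B3=F, B4=F, B5=S
test 5 (x=7, z=2) fires B2->E, B1->T, B2->S, B1->F, B3->F, B5->E, B4->T, B5->E, B4->T, B5->E, B4->T, B5->E, B4->T, B5->E, ...; hits B1=T, B1=F, B2=S, B2=E, B3=F, B4=T, B4=F, B5=S, B5=E
together the pool reaches 10 outcomes: B1=T, B1=F, B2=S, B2=E, B3=T, B3=F, B4=T, B4=F, B5=S, B5=E
no size-1 subset reaches all 10 outcomes (best union: 9/10)
the canonical winner is {2, 5}: size 2, full 10-outcome coverage, earliest index list among size-2 covers
Answer: 2, 5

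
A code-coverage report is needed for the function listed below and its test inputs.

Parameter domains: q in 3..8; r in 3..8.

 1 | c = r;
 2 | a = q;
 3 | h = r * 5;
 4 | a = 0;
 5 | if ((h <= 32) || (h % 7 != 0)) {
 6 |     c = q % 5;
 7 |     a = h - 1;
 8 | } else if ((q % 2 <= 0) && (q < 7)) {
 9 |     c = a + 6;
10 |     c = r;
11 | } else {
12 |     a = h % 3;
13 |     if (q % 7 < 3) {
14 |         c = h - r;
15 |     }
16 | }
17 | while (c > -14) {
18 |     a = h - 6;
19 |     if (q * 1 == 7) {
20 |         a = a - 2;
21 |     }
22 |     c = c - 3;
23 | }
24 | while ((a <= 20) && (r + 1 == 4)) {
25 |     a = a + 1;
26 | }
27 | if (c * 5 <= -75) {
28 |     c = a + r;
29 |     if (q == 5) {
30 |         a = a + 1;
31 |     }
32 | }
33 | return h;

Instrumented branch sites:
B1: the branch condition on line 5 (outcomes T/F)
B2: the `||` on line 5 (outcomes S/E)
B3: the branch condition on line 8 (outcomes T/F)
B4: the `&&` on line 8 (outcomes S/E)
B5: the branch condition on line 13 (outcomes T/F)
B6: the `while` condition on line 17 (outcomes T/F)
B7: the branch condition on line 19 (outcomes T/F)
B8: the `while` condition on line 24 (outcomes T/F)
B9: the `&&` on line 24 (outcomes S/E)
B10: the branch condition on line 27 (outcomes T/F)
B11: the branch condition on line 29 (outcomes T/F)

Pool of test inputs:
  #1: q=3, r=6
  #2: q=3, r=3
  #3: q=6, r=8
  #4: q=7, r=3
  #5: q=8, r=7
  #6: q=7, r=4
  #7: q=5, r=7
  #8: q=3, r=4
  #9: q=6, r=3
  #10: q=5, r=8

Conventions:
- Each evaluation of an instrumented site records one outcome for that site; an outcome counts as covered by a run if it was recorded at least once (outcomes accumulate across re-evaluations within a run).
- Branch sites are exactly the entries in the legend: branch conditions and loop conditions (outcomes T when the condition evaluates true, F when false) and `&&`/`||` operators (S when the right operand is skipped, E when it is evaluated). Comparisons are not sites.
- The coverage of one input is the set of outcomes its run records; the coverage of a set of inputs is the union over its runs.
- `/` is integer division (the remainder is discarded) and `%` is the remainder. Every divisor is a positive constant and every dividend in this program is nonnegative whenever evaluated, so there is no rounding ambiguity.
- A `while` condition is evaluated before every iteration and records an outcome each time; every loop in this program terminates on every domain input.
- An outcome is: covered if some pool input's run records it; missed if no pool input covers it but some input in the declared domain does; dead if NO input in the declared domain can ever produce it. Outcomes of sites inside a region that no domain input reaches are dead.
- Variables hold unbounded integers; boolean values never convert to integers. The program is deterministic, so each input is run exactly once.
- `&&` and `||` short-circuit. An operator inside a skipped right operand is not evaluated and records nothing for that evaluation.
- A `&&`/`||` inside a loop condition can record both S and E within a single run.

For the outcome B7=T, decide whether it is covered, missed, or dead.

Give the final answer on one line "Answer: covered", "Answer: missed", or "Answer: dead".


B7=T is recorded by pool input(s) 4, 6 -> covered
Answer: covered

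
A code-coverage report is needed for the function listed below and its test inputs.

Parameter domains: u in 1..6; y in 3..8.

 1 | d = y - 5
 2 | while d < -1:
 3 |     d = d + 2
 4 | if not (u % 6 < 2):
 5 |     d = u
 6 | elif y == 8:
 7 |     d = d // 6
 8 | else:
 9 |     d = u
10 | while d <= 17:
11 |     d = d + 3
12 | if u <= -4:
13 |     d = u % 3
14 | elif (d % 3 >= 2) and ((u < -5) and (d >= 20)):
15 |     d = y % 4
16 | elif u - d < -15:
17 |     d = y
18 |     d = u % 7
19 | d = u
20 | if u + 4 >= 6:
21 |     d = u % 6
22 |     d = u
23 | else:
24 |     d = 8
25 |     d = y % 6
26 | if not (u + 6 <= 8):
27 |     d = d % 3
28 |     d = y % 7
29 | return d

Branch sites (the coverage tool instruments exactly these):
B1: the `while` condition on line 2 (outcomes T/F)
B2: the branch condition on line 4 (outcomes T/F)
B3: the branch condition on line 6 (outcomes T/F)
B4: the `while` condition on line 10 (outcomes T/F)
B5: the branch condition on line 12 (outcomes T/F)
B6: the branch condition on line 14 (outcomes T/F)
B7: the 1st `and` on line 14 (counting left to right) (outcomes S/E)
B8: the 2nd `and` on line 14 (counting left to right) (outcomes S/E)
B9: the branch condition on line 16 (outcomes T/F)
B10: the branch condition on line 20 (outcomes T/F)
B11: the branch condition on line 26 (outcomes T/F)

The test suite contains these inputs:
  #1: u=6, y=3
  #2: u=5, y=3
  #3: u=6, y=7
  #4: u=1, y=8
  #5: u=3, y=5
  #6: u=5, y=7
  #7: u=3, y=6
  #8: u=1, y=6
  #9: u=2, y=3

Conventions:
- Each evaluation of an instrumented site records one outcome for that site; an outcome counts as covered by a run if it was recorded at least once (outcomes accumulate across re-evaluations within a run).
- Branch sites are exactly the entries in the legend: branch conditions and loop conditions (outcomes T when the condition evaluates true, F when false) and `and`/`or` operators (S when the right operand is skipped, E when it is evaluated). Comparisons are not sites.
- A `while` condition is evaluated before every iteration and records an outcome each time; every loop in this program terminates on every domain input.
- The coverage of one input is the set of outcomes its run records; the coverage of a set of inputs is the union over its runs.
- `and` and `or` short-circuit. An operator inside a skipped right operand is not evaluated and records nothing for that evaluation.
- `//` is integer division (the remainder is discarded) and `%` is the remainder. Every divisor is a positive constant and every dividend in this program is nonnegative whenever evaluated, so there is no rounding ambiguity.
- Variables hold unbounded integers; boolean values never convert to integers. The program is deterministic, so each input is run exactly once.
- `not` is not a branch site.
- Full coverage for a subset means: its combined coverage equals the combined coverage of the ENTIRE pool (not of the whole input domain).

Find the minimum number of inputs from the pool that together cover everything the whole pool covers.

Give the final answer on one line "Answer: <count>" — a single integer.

test 1 (u=6, y=3) fires B1->T, B1->F, B2->F, B3->F, B4->T, B4->T, B4->T, B4->T, B4->F, B5->F, B7->S, B6->F, B9->F, B10->T, ...; hits B1=T, B1=F, B2=F, B3=F, B4=T, B4=F, B5=F, B6=F, B7=S, B9=F, B10=T, B11=T
test 2 (u=5, y=3) fires B1->T, B1->F, B2->T, B4->T, B4->T, B4->T, B4->T, B4->T, B4->F, B5->F, B7->E, B8->S, B6->F, B9->F, ...; hits B1=T, B1=F, B2=T, B4=T, B4=F, B5=F, B6=F, B7=E, B8=S, B9=F, B10=T, B11=T
test 3 (u=6, y=7) fires B1->F, B2->F, B3->F, B4->T, B4->T, B4->T, B4->T, B4->F, B5->F, B7->S, B6->F, B9->F, B10->T, B11->T; hits B1=F, B2=F, B3=F, B4=T, B4=F, B5=F, B6=F, B7=S, B9=F, B10=T, B11=T
test 4 (u=1, y=8) fires B1->F, B2->F, B3->T, B4->T, B4->T, B4->T, B4->T, B4->T, B4->T, B4->F, B5->F, B7->S, B6->F, B9->T, ...; hits B1=F, B2=F, B3=T, B4=T, B4=F, B5=F, B6=F, B7=S, B9=T, B10=F, B11=F
test 5 (u=3, y=5) fires B1->F, B2->T, B4->T, B4->T, B4->T, B4->T, B4->T, B4->F, B5->F, B7->S, B6->F, B9->F, B10->T, B11->T; hits B1=F, B2=T, B4=T, B4=F, B5=F, B6=F, B7=S, B9=F, B10=T, B11=T
test 6 (u=5, y=7) fires B1->F, B2->T, B4->T, B4->T, B4->T, B4->T, B4->T, B4->F, B5->F, B7->E, B8->S, B6->F, B9->F, B10->T, ...; hits B1=F, B2=T, B4=T, B4=F, B5=F, B6=F, B7=E, B8=S, B9=F, B10=T, B11=T
test 7 (u=3, y=6) fires B1->F, B2->T, B4->T, B4->T, B4->T, B4->T, B4->T, B4->F, B5->F, B7->S, B6->F, B9->F, B10->T, B11->T; hits B1=F, B2=T, B4=T, B4=F, B5=F, B6=F, B7=S, B9=F, B10=T, B11=T
test 8 (u=1, y=6) fires B1->F, B2->F, B3->F, B4->T, B4->T, B4->T, B4->T, B4->T, B4->T, B4->F, B5->F, B7->S, B6->F, B9->T, ...; hits B1=F, B2=F, B3=F, B4=T, B4=F, B5=F, B6=F, B7=S, B9=T, B10=F, B11=F
test 9 (u=2, y=3) fires B1->T, B1->F, B2->T, B4->T, B4->T, B4->T, B4->T, B4->T, B4->T, B4->F, B5->F, B7->E, B8->S, B6->F, ...; hits B1=T, B1=F, B2=T, B4=T, B4=F, B5=F, B6=F, B7=E, B8=S, B9=T, B10=T, B11=F
union over all inputs: B1=T, B1=F, B2=T, B2=F, B3=T, B3=F, B4=T, B4=F, B5=F, B6=F, B7=S, B7=E, B8=S, B9=T, B9=F, B10=T, B10=F, B11=T, B11=F (19 outcomes)
size 1 is not enough: best union over all size-1 subsets is 12/19
size 2 is not enough: best union over all size-2 subsets is 18/19
size 3: inputs {1, 2, 4} cover all 19 outcomes, and no lexicographically smaller subset of this size does

Answer: 3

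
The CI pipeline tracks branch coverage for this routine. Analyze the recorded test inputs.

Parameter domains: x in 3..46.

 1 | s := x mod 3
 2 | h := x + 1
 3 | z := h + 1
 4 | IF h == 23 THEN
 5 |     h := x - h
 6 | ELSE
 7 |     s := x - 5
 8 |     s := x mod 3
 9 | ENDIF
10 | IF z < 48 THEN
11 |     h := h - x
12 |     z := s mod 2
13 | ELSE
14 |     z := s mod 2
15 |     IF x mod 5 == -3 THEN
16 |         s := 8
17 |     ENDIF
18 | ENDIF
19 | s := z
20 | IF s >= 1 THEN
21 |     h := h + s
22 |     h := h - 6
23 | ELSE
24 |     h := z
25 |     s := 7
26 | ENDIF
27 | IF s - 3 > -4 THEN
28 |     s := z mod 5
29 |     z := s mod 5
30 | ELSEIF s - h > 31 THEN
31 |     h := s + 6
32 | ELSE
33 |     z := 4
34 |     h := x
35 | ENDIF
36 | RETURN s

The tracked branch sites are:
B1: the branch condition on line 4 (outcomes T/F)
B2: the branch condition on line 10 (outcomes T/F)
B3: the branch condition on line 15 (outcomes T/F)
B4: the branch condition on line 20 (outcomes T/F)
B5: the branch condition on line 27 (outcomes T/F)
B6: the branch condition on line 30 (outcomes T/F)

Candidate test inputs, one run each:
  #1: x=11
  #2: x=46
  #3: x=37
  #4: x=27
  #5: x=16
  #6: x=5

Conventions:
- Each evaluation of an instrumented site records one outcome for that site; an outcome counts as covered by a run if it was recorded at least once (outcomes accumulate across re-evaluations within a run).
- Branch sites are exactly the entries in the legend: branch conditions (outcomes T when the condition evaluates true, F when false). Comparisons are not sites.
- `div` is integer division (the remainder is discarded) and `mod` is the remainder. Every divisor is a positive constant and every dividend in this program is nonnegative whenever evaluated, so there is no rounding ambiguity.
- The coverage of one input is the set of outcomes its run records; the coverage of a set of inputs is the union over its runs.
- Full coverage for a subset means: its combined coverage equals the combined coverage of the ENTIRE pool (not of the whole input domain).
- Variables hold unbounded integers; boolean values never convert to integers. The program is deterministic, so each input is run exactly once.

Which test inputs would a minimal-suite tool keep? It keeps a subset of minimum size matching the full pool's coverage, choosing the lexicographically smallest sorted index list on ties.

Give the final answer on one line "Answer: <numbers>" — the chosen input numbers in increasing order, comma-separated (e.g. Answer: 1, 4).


test 1 (x=11) hits B1=F, B2=T, B4=F, B5=T
test 2 (x=46) hits B1=F, B2=F, B3=F, B4=T, B5=T
test 3 (x=37) hits B1=F, B2=T, B4=T, B5=T
test 4 (x=27) hits B1=F, B2=T, B4=F, B5=T
test 5 (x=16) hits B1=F, B2=T, B4=T, B5=T
test 6 (x=5) hits B1=F, B2=T, B4=F, B5=T
pool-wide coverage (7 outcomes): B1=F, B2=T, B2=F, B3=F, B4=T, B4=F, B5=T
size 1 is not enough: best union over all size-1 subsets is 5/7
the canonical winner is {1, 2}: size 2, full 7-outcome coverage, earliest index list among size-2 covers
Answer: 1, 2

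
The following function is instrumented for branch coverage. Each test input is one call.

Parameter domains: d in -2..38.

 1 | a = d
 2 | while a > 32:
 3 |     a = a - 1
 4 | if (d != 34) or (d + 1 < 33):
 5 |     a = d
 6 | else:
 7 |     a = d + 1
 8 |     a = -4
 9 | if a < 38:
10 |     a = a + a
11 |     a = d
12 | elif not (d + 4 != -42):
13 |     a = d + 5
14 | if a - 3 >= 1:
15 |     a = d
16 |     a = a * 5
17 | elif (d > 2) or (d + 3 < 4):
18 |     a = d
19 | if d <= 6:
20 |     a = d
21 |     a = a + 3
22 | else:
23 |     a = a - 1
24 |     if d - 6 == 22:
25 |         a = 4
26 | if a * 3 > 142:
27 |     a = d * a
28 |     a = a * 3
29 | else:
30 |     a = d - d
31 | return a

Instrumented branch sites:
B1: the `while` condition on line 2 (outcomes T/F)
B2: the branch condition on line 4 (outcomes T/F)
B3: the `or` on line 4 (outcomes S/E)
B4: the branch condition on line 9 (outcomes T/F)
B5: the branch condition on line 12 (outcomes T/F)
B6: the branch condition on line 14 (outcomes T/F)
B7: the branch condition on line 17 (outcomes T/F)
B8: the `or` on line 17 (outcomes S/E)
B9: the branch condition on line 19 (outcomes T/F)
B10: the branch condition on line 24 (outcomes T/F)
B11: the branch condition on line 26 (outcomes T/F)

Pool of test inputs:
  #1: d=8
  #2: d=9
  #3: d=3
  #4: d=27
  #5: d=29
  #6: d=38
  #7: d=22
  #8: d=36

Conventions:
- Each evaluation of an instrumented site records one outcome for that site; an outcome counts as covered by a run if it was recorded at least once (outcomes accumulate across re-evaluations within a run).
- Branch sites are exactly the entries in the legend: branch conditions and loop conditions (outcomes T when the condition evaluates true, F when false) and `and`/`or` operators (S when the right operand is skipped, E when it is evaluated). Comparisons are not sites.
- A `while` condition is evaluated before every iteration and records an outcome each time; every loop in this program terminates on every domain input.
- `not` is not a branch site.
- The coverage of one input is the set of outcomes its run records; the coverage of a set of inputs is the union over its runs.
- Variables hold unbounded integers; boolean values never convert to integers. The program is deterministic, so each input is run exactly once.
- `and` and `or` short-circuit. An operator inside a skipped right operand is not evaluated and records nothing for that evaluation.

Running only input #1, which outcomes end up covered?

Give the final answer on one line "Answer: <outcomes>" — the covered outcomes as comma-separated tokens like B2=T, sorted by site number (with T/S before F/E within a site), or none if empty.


Running input #1 (d=8), event by event:
  B1->F, B3->S, B2->T, B4->T, B6->T, B9->F, B10->F, B11->F
as a set, this run covers: B1=F, B2=T, B3=S, B4=T, B6=T, B9=F, B10=F, B11=F
Answer: B1=F, B2=T, B3=S, B4=T, B6=T, B9=F, B10=F, B11=F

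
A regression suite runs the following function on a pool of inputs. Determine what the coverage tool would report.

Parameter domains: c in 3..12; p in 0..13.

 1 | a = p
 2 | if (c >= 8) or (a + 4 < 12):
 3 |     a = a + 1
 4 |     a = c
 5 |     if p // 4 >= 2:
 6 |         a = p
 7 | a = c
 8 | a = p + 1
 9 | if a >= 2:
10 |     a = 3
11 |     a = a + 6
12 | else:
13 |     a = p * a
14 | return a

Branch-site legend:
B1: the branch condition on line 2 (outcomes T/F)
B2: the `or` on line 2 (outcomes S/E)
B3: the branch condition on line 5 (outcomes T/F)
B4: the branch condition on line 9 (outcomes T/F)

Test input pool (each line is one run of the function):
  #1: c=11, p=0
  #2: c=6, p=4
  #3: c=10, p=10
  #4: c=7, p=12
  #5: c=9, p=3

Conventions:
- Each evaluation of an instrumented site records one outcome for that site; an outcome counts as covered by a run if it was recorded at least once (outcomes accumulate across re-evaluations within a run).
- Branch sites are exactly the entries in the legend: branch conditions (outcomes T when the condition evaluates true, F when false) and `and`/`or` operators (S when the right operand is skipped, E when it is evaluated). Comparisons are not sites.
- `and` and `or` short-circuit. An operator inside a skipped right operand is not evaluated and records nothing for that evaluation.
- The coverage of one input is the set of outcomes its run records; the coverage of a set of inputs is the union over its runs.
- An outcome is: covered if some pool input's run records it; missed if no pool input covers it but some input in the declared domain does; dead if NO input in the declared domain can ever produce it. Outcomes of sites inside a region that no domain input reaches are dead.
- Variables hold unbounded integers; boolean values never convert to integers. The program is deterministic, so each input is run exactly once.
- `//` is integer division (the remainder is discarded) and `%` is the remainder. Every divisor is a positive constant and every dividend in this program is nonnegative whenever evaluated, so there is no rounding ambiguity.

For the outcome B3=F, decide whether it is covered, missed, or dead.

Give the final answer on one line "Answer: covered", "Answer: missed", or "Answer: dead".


B3=F is recorded by pool input(s) 1, 2, 5 -> covered
Answer: covered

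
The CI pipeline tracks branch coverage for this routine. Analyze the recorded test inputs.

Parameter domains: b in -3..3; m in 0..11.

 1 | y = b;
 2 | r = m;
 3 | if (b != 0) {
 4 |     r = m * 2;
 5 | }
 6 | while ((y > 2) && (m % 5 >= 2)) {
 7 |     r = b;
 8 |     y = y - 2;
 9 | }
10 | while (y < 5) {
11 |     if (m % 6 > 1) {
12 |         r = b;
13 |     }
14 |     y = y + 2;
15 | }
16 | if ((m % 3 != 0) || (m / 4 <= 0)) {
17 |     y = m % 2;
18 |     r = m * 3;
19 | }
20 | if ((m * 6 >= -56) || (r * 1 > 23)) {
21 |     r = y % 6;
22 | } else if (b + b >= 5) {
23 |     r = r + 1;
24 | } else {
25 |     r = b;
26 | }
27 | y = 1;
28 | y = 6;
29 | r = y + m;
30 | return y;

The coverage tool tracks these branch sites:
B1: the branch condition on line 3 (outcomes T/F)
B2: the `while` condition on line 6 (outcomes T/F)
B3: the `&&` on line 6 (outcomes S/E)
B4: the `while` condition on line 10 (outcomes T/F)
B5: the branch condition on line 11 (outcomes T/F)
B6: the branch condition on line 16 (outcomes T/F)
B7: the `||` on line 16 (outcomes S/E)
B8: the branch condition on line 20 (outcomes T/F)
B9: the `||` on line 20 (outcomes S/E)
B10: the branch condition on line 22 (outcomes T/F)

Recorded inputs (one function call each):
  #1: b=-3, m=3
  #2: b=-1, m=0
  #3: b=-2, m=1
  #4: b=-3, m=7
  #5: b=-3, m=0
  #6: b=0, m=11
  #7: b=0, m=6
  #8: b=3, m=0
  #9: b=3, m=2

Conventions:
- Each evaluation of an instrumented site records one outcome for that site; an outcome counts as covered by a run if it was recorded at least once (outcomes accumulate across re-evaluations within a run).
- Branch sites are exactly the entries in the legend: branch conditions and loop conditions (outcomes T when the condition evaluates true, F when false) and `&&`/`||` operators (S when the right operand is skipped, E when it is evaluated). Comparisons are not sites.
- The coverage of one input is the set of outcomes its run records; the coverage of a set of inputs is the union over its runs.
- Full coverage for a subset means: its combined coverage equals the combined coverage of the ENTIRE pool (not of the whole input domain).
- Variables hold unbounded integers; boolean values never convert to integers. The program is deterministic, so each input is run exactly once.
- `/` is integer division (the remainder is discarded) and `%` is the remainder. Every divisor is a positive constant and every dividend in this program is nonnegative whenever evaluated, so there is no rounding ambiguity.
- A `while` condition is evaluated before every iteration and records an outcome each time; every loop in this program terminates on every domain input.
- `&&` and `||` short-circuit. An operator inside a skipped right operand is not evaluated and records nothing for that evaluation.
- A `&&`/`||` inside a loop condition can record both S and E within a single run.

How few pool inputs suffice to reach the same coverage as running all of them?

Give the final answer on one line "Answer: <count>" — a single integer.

test 1 (b=-3, m=3) fires B1->T, B3->S, B2->F, B4->T, B5->T, B4->T, B5->T, B4->T, B5->T, B4->T, B5->T, B4->F, B7->E, B6->T, ...; hits B1=T, B2=F, B3=S, B4=T, B4=F, B5=T, B6=T, B7=E, B8=T, B9=S
test 2 (b=-1, m=0) fires B1->T, B3->S, B2->F, B4->T, B5->F, B4->T, B5->F, B4->T, B5->F, B4->F, B7->E, B6->T, B9->S, B8->T; hits B1=T, B2=F, B3=S, B4=T, B4=F, B5=F, B6=T, B7=E, B8=T, B9=S
test 3 (b=-2, m=1) fires B1->T, B3->S, B2->F, B4->T, B5->F, B4->T, B5->F, B4->T, B5->F, B4->T, B5->F, B4->F, B7->S, B6->T, ...; hits B1=T, B2=F, B3=S, B4=T, B4=F, B5=F, B6=T, B7=S, B8=T, B9=S
test 4 (b=-3, m=7) fires B1->T, B3->S, B2->F, B4->T, B5->F, B4->T, B5->F, B4->T, B5->F, B4->T, B5->F, B4->F, B7->S, B6->T, ...; hits B1=T, B2=F, B3=S, B4=T, B4=F, B5=F, B6=T, B7=S, B8=T, B9=S
test 5 (b=-3, m=0) fires B1->T, B3->S, B2->F, B4->T, B5->F, B4->T, B5->F, B4->T, B5->F, B4->T, B5->F, B4->F, B7->E, B6->T, ...; hits B1=T, B2=F, B3=S, B4=T, B4=F, B5=F, B6=T, B7=E, B8=T, B9=S
test 6 (b=0, m=11) fires B1->F, B3->S, B2->F, B4->T, B5->T, B4->T, B5->T, B4->T, B5->T, B4->F, B7->S, B6->T, B9->S, B8->T; hits B1=F, B2=F, B3=S, B4=T, B4=F, B5=T, B6=T, B7=S, B8=T, B9=S
test 7 (b=0, m=6) fires B1->F, B3->S, B2->F, B4->T, B5->F, B4->T, B5->F, B4->T, B5->F, B4->F, B7->E, B6->F, B9->S, B8->T; hits B1=F, B2=F, B3=S, B4=T, B4=F, B5=F, B6=F, B7=E, B8=T, B9=S
test 8 (b=3, m=0) fires B1->T, B3->E, B2->F, B4->T, B5->F, B4->F, B7->E, B6->T, B9->S, B8->T; hits B1=T, B2=F, B3=E, B4=T, B4=F, B5=F, B6=T, B7=E, B8=T, B9=S
test 9 (b=3, m=2) fires B1->T, B3->E, B2->T, B3->S, B2->F, B4->T, B5->T, B4->T, B5->T, B4->F, B7->S, B6->T, B9->S, B8->T; hits B1=T, B2=T, B2=F, B3=S, B3=E, B4=T, B4=F, B5=T, B6=T, B7=S, B8=T, B9=S
pool-wide coverage (16 outcomes): B1=T, B1=F, B2=T, B2=F, B3=S, B3=E, B4=T, B4=F, B5=T, B5=F, B6=T, B6=F, B7=S, B7=E, B8=T, B9=S
size 1 is not enough: best union over all size-1 subsets is 12/16
the canonical winner is {7, 9}: size 2, full 16-outcome coverage, earliest index list among size-2 covers

Answer: 2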